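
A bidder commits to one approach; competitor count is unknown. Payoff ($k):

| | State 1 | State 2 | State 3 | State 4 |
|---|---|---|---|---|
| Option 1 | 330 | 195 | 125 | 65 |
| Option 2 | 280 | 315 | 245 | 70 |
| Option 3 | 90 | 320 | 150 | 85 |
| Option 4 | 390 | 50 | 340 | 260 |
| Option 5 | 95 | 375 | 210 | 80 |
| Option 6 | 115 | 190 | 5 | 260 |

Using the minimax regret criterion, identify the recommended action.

Option 2

Column bests: State 1=390, State 2=375, State 3=340, State 4=260.
Option 1 regrets: 60, 180, 215, 195 → max 215
Option 2 regrets: 110, 60, 95, 190 → max 190
Option 3 regrets: 300, 55, 190, 175 → max 300
Option 4 regrets: 0, 325, 0, 0 → max 325
Option 5 regrets: 295, 0, 130, 180 → max 295
Option 6 regrets: 275, 185, 335, 0 → max 335
Smallest max regret = 190 → Option 2.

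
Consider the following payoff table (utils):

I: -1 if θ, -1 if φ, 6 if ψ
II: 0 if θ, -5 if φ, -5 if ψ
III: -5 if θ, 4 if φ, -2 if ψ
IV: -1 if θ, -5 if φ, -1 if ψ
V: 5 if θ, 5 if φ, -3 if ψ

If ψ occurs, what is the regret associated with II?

11

Best payoff under ψ is 6.
Regret = 6 − (-5) = 11.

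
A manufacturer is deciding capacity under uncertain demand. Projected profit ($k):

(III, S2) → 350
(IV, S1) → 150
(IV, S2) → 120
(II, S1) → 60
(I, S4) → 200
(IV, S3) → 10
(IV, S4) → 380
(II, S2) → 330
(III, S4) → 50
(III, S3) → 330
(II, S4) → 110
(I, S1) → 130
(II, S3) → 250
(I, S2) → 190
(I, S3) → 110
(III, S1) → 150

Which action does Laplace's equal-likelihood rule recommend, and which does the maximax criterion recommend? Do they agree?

laplace → III; maximax → IV (disagree)

Row averages: I=157.5, II=187.5, III=220, IV=165
Highest average = 220 → III.
Row maxima: I=200, II=330, III=350, IV=380
Best best-case = 380 → IV.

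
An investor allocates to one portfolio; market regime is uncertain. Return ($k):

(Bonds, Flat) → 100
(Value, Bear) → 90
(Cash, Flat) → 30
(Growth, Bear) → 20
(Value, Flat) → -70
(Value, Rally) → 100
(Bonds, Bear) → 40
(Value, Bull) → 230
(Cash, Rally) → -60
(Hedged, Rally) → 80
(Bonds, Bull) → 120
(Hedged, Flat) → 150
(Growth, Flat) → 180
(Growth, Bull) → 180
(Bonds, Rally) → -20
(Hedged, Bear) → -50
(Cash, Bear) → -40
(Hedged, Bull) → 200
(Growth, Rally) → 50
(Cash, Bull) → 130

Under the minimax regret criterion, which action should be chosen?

Column bests: Bear=90, Flat=180, Bull=230, Rally=100.
Growth regrets: 70, 0, 50, 50 → max 70
Bonds regrets: 50, 80, 110, 120 → max 120
Cash regrets: 130, 150, 100, 160 → max 160
Hedged regrets: 140, 30, 30, 20 → max 140
Value regrets: 0, 250, 0, 0 → max 250
Smallest max regret = 70 → Growth.

Growth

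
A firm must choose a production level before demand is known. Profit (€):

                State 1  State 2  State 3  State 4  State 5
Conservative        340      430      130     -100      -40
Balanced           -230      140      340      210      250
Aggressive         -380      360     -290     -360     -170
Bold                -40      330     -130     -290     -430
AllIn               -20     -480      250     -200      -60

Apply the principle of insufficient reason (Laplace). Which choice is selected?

Conservative

Row averages: Conservative=152, Balanced=142, Aggressive=-168, Bold=-112, AllIn=-102
Highest average = 152 → Conservative.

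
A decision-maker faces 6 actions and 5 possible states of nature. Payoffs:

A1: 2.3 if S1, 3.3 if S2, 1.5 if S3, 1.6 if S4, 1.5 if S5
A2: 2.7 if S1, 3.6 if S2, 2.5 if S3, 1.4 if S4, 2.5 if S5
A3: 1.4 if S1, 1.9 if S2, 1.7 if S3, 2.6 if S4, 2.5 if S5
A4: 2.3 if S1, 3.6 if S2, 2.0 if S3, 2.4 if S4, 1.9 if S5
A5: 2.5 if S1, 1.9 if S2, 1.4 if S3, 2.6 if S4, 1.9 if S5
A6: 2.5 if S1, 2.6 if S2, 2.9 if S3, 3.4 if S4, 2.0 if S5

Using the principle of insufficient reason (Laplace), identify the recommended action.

Row averages: A1=2.04, A2=2.54, A3=2.02, A4=2.44, A5=2.06, A6=2.68
Highest average = 2.68 → A6.

A6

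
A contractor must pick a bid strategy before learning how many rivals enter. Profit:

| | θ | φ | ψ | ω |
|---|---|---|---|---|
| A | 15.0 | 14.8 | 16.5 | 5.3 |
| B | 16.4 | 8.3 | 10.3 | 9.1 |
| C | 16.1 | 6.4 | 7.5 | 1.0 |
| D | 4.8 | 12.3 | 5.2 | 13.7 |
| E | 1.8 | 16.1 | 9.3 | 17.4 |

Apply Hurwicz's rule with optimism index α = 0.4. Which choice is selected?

B

A: 0.4·16.5 + 0.6·5.3 = 9.78
B: 0.4·16.4 + 0.6·8.3 = 11.54
C: 0.4·16.1 + 0.6·1.0 = 7.04
D: 0.4·13.7 + 0.6·4.8 = 8.36
E: 0.4·17.4 + 0.6·1.8 = 8.04
Highest Hurwicz score = 11.54 → B.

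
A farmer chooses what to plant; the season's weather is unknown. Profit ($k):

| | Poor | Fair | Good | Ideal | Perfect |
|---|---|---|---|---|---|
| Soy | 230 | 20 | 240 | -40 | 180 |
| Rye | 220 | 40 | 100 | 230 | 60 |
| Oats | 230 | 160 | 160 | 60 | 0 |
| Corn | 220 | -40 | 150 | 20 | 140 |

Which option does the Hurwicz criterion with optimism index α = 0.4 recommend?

Rye

Soy: 0.4·240 + 0.6·(-40) = 72
Rye: 0.4·230 + 0.6·40 = 116
Oats: 0.4·230 + 0.6·0 = 92
Corn: 0.4·220 + 0.6·(-40) = 64
Highest Hurwicz score = 116 → Rye.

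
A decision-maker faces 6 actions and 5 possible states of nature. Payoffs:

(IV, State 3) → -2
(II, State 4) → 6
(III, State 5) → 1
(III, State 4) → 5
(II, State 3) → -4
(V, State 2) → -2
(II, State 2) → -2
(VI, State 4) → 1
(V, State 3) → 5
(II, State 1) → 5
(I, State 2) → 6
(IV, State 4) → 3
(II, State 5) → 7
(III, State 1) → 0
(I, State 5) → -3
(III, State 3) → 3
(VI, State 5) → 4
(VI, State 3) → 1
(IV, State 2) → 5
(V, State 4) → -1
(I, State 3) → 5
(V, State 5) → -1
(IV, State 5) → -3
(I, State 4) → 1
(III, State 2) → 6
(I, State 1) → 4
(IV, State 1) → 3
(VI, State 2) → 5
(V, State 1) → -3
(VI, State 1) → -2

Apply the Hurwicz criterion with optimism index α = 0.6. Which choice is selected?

I: 0.6·6 + 0.4·(-3) = 2.4
II: 0.6·7 + 0.4·(-4) = 2.6
III: 0.6·6 + 0.4·0 = 3.6
IV: 0.6·5 + 0.4·(-3) = 1.8
V: 0.6·5 + 0.4·(-3) = 1.8
VI: 0.6·5 + 0.4·(-2) = 2.2
Highest Hurwicz score = 3.6 → III.

III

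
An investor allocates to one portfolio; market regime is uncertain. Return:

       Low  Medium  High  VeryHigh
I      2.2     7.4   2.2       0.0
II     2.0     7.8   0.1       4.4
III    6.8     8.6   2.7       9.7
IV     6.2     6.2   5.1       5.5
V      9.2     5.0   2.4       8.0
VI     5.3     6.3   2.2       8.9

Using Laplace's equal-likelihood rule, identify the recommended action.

Row averages: I=2.95, II=3.575, III=6.95, IV=5.75, V=6.15, VI=5.675
Highest average = 6.95 → III.

III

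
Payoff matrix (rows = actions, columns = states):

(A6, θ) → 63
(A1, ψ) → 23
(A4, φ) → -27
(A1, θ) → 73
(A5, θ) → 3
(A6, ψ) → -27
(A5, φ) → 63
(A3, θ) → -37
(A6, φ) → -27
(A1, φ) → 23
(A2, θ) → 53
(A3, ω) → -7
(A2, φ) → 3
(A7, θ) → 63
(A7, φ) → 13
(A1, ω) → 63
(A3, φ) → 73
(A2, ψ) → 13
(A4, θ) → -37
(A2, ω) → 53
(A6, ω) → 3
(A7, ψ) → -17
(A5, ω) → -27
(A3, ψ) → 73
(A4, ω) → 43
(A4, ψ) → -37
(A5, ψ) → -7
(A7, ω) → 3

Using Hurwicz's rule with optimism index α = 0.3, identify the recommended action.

A1: 0.3·73 + 0.7·23 = 38
A2: 0.3·53 + 0.7·3 = 18
A3: 0.3·73 + 0.7·(-37) = -4
A4: 0.3·43 + 0.7·(-37) = -13
A5: 0.3·63 + 0.7·(-27) = 0
A6: 0.3·63 + 0.7·(-27) = 0
A7: 0.3·63 + 0.7·(-17) = 7
Highest Hurwicz score = 38 → A1.

A1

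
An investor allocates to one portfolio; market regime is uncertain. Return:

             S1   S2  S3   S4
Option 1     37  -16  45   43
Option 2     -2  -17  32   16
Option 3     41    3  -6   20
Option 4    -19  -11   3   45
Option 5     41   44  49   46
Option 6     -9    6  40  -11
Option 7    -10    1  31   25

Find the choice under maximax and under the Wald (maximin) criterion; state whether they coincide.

maximax → Option 5; maximin → Option 5 (agree)

Row maxima: Option 1=45, Option 2=32, Option 3=41, Option 4=45, Option 5=49, Option 6=40, Option 7=31
Best best-case = 49 → Option 5.
Row minima: Option 1=-16, Option 2=-17, Option 3=-6, Option 4=-19, Option 5=41, Option 6=-11, Option 7=-10
Best worst-case = 41 → Option 5.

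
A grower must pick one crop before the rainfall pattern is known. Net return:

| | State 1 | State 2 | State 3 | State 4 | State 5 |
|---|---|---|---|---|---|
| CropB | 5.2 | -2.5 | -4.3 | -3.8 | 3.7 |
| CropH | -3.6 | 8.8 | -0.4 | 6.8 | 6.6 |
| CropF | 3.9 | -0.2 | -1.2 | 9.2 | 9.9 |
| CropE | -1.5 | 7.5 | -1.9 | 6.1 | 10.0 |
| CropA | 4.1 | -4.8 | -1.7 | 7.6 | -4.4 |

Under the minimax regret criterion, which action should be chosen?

CropE

Column bests: State 1=5.2, State 2=8.8, State 3=-0.4, State 4=9.2, State 5=10.0.
CropB regrets: 0.0, 11.3, 3.9, 13.0, 6.3 → max 13.0
CropH regrets: 8.8, 0.0, 0.0, 2.4, 3.4 → max 8.8
CropF regrets: 1.3, 9.0, 0.8, 0.0, 0.1 → max 9.0
CropE regrets: 6.7, 1.3, 1.5, 3.1, 0.0 → max 6.7
CropA regrets: 1.1, 13.6, 1.3, 1.6, 14.4 → max 14.4
Smallest max regret = 6.7 → CropE.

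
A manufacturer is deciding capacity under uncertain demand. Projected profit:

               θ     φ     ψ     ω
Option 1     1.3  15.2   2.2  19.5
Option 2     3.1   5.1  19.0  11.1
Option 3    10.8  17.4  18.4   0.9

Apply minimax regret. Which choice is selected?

Option 2

Column bests: θ=10.8, φ=17.4, ψ=19.0, ω=19.5.
Option 1 regrets: 9.5, 2.2, 16.8, 0.0 → max 16.8
Option 2 regrets: 7.7, 12.3, 0.0, 8.4 → max 12.3
Option 3 regrets: 0.0, 0.0, 0.6, 18.6 → max 18.6
Smallest max regret = 12.3 → Option 2.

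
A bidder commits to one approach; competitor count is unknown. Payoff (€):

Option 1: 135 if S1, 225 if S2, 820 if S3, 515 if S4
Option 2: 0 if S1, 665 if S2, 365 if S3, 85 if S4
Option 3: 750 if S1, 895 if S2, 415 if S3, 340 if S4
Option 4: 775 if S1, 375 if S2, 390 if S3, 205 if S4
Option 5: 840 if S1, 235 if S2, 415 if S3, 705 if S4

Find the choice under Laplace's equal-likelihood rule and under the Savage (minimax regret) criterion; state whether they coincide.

Row averages: Option 1=423.75, Option 2=278.75, Option 3=600, Option 4=436.25, Option 5=548.75
Highest average = 600 → Option 3.
Column bests: S1=840, S2=895, S3=820, S4=705.
Option 1 regrets: 705, 670, 0, 190 → max 705
Option 2 regrets: 840, 230, 455, 620 → max 840
Option 3 regrets: 90, 0, 405, 365 → max 405
Option 4 regrets: 65, 520, 430, 500 → max 520
Option 5 regrets: 0, 660, 405, 0 → max 660
Smallest max regret = 405 → Option 3.

laplace → Option 3; minimax regret → Option 3 (agree)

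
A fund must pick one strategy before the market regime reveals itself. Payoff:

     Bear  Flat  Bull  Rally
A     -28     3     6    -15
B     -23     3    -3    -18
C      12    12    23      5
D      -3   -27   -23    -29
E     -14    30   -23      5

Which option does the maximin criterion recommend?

C

Row minima: A=-28, B=-23, C=5, D=-29, E=-23
Best worst-case = 5 → C.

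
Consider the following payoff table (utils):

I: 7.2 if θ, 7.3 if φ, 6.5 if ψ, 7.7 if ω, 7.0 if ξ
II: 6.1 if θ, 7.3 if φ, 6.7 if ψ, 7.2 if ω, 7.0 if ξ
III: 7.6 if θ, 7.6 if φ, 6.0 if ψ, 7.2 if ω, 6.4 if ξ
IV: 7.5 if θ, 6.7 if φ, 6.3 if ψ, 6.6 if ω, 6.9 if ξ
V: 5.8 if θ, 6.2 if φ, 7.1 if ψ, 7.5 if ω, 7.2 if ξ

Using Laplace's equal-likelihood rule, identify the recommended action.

Row averages: I=7.14, II=6.86, III=6.96, IV=6.8, V=6.76
Highest average = 7.14 → I.

I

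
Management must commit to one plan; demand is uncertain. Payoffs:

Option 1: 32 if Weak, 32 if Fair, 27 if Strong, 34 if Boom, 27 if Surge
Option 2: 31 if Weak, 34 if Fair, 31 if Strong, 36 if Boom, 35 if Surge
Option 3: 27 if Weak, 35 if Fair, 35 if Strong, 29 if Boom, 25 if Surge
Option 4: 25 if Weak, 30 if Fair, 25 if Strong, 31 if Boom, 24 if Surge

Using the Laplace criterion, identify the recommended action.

Option 2

Row averages: Option 1=30.4, Option 2=33.4, Option 3=30.2, Option 4=27
Highest average = 33.4 → Option 2.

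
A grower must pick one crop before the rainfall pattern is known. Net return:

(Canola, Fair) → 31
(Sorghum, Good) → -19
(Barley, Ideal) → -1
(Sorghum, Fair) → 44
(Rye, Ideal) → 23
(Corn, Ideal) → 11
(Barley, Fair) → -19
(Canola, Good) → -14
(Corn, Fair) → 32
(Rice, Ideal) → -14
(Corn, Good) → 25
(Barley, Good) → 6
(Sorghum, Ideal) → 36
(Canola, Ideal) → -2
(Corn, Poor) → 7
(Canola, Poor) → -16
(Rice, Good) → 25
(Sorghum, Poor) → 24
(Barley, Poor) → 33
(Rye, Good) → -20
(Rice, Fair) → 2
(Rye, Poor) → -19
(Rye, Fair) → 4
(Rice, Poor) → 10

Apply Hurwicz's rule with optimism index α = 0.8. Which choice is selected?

Corn: 0.8·32 + 0.2·7 = 27
Rice: 0.8·25 + 0.2·(-14) = 17.2
Barley: 0.8·33 + 0.2·(-19) = 22.6
Canola: 0.8·31 + 0.2·(-16) = 21.6
Sorghum: 0.8·44 + 0.2·(-19) = 31.4
Rye: 0.8·23 + 0.2·(-20) = 14.4
Highest Hurwicz score = 31.4 → Sorghum.

Sorghum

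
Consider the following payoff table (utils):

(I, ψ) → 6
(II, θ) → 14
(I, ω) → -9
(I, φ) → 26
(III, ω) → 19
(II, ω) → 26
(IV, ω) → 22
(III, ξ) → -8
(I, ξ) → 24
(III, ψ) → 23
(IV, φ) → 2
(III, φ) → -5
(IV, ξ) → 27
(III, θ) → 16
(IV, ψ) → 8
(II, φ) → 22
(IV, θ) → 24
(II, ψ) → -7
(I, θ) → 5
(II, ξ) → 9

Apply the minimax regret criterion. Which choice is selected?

IV

Column bests: θ=24, φ=26, ψ=23, ω=26, ξ=27.
I regrets: 19, 0, 17, 35, 3 → max 35
II regrets: 10, 4, 30, 0, 18 → max 30
III regrets: 8, 31, 0, 7, 35 → max 35
IV regrets: 0, 24, 15, 4, 0 → max 24
Smallest max regret = 24 → IV.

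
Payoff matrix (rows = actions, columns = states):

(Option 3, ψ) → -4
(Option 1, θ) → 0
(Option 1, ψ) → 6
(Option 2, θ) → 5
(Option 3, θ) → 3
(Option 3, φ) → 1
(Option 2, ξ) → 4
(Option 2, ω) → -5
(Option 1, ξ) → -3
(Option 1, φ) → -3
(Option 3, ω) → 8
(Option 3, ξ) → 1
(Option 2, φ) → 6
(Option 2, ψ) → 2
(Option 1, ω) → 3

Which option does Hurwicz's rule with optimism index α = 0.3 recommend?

Option 1: 0.3·6 + 0.7·(-3) = -0.3
Option 2: 0.3·6 + 0.7·(-5) = -1.7
Option 3: 0.3·8 + 0.7·(-4) = -0.4
Highest Hurwicz score = -0.3 → Option 1.

Option 1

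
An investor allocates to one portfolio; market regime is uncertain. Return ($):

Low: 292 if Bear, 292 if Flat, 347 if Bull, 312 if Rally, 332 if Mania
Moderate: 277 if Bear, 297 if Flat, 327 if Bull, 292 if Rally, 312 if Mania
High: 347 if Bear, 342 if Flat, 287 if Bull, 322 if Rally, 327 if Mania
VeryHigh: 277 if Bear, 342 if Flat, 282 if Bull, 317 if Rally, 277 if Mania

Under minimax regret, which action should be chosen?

Low

Column bests: Bear=347, Flat=342, Bull=347, Rally=322, Mania=332.
Low regrets: 55, 50, 0, 10, 0 → max 55
Moderate regrets: 70, 45, 20, 30, 20 → max 70
High regrets: 0, 0, 60, 0, 5 → max 60
VeryHigh regrets: 70, 0, 65, 5, 55 → max 70
Smallest max regret = 55 → Low.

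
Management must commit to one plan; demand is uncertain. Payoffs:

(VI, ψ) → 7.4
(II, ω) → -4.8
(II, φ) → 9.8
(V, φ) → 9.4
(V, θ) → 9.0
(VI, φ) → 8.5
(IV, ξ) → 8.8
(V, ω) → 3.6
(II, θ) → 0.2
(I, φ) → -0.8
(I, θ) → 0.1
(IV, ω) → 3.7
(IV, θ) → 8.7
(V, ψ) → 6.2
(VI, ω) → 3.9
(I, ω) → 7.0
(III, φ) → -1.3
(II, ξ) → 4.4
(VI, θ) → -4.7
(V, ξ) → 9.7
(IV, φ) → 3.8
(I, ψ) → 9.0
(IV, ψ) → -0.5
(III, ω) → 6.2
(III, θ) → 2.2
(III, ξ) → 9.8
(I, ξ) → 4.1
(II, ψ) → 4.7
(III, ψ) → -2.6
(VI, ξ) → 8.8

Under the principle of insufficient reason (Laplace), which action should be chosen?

Row averages: I=3.88, II=2.86, III=2.86, IV=4.9, V=7.58, VI=4.78
Highest average = 7.58 → V.

V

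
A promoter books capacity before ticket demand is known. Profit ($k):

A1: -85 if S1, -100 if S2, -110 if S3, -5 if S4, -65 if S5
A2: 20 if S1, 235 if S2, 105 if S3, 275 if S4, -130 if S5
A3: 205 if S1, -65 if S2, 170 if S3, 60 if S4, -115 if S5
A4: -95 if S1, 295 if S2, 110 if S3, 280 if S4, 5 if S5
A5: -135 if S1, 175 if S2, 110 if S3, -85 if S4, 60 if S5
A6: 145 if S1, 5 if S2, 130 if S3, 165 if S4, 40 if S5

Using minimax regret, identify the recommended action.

A2

Column bests: S1=205, S2=295, S3=170, S4=280, S5=60.
A1 regrets: 290, 395, 280, 285, 125 → max 395
A2 regrets: 185, 60, 65, 5, 190 → max 190
A3 regrets: 0, 360, 0, 220, 175 → max 360
A4 regrets: 300, 0, 60, 0, 55 → max 300
A5 regrets: 340, 120, 60, 365, 0 → max 365
A6 regrets: 60, 290, 40, 115, 20 → max 290
Smallest max regret = 190 → A2.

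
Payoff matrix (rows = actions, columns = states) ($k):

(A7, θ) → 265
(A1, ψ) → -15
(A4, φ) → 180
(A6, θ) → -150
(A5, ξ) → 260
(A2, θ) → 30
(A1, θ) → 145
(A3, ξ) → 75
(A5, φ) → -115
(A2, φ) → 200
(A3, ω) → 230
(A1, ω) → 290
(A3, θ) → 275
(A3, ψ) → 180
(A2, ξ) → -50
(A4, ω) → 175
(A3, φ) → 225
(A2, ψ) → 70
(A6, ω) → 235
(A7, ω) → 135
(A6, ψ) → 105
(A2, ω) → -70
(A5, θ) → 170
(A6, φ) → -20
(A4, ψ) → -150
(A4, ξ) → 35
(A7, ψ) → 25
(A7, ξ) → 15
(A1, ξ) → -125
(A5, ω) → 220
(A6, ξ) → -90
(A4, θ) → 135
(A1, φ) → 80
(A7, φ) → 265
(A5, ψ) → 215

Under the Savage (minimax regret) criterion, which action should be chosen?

Column bests: θ=275, φ=265, ψ=215, ω=290, ξ=260.
A1 regrets: 130, 185, 230, 0, 385 → max 385
A2 regrets: 245, 65, 145, 360, 310 → max 360
A3 regrets: 0, 40, 35, 60, 185 → max 185
A4 regrets: 140, 85, 365, 115, 225 → max 365
A5 regrets: 105, 380, 0, 70, 0 → max 380
A6 regrets: 425, 285, 110, 55, 350 → max 425
A7 regrets: 10, 0, 190, 155, 245 → max 245
Smallest max regret = 185 → A3.

A3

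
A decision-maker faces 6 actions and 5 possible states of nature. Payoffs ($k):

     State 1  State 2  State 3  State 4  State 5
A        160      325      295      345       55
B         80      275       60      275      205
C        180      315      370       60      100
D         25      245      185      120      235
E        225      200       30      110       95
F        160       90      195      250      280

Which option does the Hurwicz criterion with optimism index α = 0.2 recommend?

F

A: 0.2·345 + 0.8·55 = 113
B: 0.2·275 + 0.8·60 = 103
C: 0.2·370 + 0.8·60 = 122
D: 0.2·245 + 0.8·25 = 69
E: 0.2·225 + 0.8·30 = 69
F: 0.2·280 + 0.8·90 = 128
Highest Hurwicz score = 128 → F.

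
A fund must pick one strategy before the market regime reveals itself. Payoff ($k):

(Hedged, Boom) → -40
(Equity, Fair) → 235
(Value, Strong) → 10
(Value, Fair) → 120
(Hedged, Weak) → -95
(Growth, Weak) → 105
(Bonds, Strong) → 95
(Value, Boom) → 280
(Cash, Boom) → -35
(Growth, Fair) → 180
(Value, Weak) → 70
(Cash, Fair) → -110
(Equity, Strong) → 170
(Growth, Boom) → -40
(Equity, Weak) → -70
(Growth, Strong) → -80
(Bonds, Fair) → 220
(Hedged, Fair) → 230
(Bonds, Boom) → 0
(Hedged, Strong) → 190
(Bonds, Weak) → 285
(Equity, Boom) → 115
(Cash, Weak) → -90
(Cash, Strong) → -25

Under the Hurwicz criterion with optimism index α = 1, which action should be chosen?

Growth: 1·180 + 0·(-80) = 180
Equity: 1·235 + 0·(-70) = 235
Bonds: 1·285 + 0·0 = 285
Value: 1·280 + 0·10 = 280
Hedged: 1·230 + 0·(-95) = 230
Cash: 1·(-25) + 0·(-110) = -25
Highest Hurwicz score = 285 → Bonds.

Bonds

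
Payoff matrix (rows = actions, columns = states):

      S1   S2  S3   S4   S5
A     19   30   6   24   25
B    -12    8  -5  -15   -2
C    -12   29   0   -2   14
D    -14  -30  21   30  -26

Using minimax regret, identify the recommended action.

Column bests: S1=19, S2=30, S3=21, S4=30, S5=25.
A regrets: 0, 0, 15, 6, 0 → max 15
B regrets: 31, 22, 26, 45, 27 → max 45
C regrets: 31, 1, 21, 32, 11 → max 32
D regrets: 33, 60, 0, 0, 51 → max 60
Smallest max regret = 15 → A.

A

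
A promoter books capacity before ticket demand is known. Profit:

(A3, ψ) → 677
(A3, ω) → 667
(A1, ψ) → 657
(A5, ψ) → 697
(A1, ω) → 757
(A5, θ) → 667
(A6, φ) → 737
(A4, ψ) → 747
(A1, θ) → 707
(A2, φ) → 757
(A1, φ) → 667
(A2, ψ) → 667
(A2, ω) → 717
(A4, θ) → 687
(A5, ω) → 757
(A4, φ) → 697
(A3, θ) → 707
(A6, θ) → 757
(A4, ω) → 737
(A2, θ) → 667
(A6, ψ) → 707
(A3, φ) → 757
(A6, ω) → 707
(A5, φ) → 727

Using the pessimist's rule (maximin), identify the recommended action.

A6

Row minima: A1=657, A2=667, A3=667, A4=687, A5=667, A6=707
Best worst-case = 707 → A6.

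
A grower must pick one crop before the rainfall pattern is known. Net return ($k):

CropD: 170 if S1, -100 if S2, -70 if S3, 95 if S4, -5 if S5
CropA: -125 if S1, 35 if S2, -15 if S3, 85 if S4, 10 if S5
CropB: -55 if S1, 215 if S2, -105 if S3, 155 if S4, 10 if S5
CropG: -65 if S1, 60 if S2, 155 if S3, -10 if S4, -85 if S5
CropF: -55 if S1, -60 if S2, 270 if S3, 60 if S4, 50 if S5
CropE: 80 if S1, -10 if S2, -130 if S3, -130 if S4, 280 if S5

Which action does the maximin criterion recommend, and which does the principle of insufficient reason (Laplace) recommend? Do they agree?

Row minima: CropD=-100, CropA=-125, CropB=-105, CropG=-85, CropF=-60, CropE=-130
Best worst-case = -60 → CropF.
Row averages: CropD=18, CropA=-2, CropB=44, CropG=11, CropF=53, CropE=18
Highest average = 53 → CropF.

maximin → CropF; laplace → CropF (agree)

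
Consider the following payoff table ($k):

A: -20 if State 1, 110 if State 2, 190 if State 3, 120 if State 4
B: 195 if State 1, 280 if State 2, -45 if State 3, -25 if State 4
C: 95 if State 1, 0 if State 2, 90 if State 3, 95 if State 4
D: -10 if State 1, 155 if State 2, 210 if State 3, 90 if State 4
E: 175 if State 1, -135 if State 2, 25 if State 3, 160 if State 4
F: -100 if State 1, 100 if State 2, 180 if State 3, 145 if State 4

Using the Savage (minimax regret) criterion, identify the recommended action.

Column bests: State 1=195, State 2=280, State 3=210, State 4=160.
A regrets: 215, 170, 20, 40 → max 215
B regrets: 0, 0, 255, 185 → max 255
C regrets: 100, 280, 120, 65 → max 280
D regrets: 205, 125, 0, 70 → max 205
E regrets: 20, 415, 185, 0 → max 415
F regrets: 295, 180, 30, 15 → max 295
Smallest max regret = 205 → D.

D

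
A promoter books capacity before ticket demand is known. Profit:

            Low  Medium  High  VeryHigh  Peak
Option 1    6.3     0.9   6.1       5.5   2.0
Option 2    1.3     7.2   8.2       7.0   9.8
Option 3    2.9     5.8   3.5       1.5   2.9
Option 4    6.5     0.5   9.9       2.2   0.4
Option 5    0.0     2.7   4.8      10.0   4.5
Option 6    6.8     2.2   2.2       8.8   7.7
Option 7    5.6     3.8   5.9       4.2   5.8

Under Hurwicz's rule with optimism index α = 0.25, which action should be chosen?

Option 7

Option 1: 0.25·6.3 + 0.75·0.9 = 2.25
Option 2: 0.25·9.8 + 0.75·1.3 = 3.425
Option 3: 0.25·5.8 + 0.75·1.5 = 2.575
Option 4: 0.25·9.9 + 0.75·0.4 = 2.775
Option 5: 0.25·10.0 + 0.75·0.0 = 2.5
Option 6: 0.25·8.8 + 0.75·2.2 = 3.85
Option 7: 0.25·5.9 + 0.75·3.8 = 4.325
Highest Hurwicz score = 4.325 → Option 7.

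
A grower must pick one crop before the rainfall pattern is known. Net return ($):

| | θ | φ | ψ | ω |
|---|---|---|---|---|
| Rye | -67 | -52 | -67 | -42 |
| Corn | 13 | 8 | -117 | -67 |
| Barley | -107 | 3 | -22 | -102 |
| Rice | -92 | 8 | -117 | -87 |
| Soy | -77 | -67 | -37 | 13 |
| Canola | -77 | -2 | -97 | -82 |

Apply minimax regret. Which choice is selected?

Column bests: θ=13, φ=8, ψ=-22, ω=13.
Rye regrets: 80, 60, 45, 55 → max 80
Corn regrets: 0, 0, 95, 80 → max 95
Barley regrets: 120, 5, 0, 115 → max 120
Rice regrets: 105, 0, 95, 100 → max 105
Soy regrets: 90, 75, 15, 0 → max 90
Canola regrets: 90, 10, 75, 95 → max 95
Smallest max regret = 80 → Rye.

Rye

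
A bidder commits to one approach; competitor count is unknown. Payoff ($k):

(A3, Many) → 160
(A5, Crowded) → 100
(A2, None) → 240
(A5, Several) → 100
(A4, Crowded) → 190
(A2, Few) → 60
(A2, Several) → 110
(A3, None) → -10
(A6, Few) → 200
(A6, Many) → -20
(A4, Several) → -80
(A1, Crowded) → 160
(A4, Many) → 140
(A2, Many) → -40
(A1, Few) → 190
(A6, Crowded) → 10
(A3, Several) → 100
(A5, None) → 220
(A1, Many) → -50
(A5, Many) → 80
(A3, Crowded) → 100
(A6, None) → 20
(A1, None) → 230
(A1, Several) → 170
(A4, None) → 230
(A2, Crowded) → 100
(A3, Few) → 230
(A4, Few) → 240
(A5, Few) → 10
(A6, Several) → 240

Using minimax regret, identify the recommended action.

A2

Column bests: None=240, Few=240, Several=240, Many=160, Crowded=190.
A1 regrets: 10, 50, 70, 210, 30 → max 210
A2 regrets: 0, 180, 130, 200, 90 → max 200
A3 regrets: 250, 10, 140, 0, 90 → max 250
A4 regrets: 10, 0, 320, 20, 0 → max 320
A5 regrets: 20, 230, 140, 80, 90 → max 230
A6 regrets: 220, 40, 0, 180, 180 → max 220
Smallest max regret = 200 → A2.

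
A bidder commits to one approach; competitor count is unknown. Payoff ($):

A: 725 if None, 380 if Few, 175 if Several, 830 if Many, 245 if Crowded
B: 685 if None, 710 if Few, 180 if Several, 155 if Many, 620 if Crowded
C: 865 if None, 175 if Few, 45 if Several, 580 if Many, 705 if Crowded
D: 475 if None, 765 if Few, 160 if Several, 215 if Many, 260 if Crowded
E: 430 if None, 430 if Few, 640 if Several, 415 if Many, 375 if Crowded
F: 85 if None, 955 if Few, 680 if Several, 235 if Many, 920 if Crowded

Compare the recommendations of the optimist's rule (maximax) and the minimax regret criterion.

maximax → F; minimax regret → E (disagree)

Row maxima: A=830, B=710, C=865, D=765, E=640, F=955
Best best-case = 955 → F.
Column bests: None=865, Few=955, Several=680, Many=830, Crowded=920.
A regrets: 140, 575, 505, 0, 675 → max 675
B regrets: 180, 245, 500, 675, 300 → max 675
C regrets: 0, 780, 635, 250, 215 → max 780
D regrets: 390, 190, 520, 615, 660 → max 660
E regrets: 435, 525, 40, 415, 545 → max 545
F regrets: 780, 0, 0, 595, 0 → max 780
Smallest max regret = 545 → E.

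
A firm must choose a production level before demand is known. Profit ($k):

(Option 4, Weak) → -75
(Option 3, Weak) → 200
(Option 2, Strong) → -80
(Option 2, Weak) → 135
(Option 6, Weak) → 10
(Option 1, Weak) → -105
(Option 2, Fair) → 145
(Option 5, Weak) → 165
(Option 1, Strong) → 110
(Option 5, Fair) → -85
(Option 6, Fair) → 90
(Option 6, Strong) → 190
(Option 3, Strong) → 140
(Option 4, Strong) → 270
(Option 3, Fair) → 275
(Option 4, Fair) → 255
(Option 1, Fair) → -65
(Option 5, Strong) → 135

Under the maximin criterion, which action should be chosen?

Row minima: Option 1=-105, Option 2=-80, Option 3=140, Option 4=-75, Option 5=-85, Option 6=10
Best worst-case = 140 → Option 3.

Option 3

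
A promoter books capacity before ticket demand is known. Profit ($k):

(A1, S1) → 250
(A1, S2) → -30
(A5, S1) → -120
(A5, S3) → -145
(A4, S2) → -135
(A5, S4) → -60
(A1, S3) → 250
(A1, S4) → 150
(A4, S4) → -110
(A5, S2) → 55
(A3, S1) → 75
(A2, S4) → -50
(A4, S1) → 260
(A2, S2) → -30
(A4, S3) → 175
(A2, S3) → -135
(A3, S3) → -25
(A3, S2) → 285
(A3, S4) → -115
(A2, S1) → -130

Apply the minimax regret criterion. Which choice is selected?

A3

Column bests: S1=260, S2=285, S3=250, S4=150.
A1 regrets: 10, 315, 0, 0 → max 315
A2 regrets: 390, 315, 385, 200 → max 390
A3 regrets: 185, 0, 275, 265 → max 275
A4 regrets: 0, 420, 75, 260 → max 420
A5 regrets: 380, 230, 395, 210 → max 395
Smallest max regret = 275 → A3.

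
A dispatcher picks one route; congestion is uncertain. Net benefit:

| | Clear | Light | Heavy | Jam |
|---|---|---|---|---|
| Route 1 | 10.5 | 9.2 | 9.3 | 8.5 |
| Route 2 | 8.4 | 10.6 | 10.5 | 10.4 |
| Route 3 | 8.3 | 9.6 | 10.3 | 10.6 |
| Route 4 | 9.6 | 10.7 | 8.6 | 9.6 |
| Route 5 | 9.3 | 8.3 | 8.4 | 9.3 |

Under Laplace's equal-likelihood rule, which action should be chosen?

Row averages: Route 1=9.375, Route 2=9.975, Route 3=9.7, Route 4=9.625, Route 5=8.825
Highest average = 9.975 → Route 2.

Route 2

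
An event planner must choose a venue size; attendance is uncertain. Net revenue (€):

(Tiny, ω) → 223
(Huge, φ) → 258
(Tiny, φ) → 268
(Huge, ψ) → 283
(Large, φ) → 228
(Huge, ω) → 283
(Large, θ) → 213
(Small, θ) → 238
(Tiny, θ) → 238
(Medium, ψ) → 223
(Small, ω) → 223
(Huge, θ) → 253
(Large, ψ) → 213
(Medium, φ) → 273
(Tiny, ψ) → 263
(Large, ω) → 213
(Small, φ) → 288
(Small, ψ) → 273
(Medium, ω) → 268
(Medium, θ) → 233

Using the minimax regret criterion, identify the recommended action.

Column bests: θ=253, φ=288, ψ=283, ω=283.
Tiny regrets: 15, 20, 20, 60 → max 60
Small regrets: 15, 0, 10, 60 → max 60
Medium regrets: 20, 15, 60, 15 → max 60
Large regrets: 40, 60, 70, 70 → max 70
Huge regrets: 0, 30, 0, 0 → max 30
Smallest max regret = 30 → Huge.

Huge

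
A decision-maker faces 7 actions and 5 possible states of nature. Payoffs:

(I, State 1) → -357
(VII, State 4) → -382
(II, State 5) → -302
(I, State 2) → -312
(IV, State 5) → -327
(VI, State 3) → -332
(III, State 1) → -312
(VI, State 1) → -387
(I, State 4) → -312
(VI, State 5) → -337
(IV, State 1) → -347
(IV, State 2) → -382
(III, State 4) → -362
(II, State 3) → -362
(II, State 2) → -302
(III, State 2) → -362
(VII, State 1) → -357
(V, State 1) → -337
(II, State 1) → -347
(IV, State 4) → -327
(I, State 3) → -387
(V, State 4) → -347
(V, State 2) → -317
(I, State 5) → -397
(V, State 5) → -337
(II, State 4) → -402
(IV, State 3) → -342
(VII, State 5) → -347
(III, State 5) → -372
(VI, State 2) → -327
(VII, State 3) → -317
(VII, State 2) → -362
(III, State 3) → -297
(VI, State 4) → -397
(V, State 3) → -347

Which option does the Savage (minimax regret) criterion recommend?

Column bests: State 1=-312, State 2=-302, State 3=-297, State 4=-312, State 5=-302.
I regrets: 45, 10, 90, 0, 95 → max 95
II regrets: 35, 0, 65, 90, 0 → max 90
III regrets: 0, 60, 0, 50, 70 → max 70
IV regrets: 35, 80, 45, 15, 25 → max 80
V regrets: 25, 15, 50, 35, 35 → max 50
VI regrets: 75, 25, 35, 85, 35 → max 85
VII regrets: 45, 60, 20, 70, 45 → max 70
Smallest max regret = 50 → V.

V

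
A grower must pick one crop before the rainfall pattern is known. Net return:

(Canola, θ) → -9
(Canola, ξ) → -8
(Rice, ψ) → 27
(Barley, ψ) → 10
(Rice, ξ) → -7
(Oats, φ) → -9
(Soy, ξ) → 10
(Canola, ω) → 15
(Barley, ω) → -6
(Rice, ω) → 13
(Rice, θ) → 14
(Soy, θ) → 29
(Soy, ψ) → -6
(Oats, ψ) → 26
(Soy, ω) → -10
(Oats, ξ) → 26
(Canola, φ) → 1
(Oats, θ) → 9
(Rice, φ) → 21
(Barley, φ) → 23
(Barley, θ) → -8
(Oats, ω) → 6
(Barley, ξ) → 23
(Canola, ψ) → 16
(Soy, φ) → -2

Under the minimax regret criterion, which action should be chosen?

Column bests: θ=29, φ=23, ψ=27, ω=15, ξ=26.
Barley regrets: 37, 0, 17, 21, 3 → max 37
Soy regrets: 0, 25, 33, 25, 16 → max 33
Rice regrets: 15, 2, 0, 2, 33 → max 33
Oats regrets: 20, 32, 1, 9, 0 → max 32
Canola regrets: 38, 22, 11, 0, 34 → max 38
Smallest max regret = 32 → Oats.

Oats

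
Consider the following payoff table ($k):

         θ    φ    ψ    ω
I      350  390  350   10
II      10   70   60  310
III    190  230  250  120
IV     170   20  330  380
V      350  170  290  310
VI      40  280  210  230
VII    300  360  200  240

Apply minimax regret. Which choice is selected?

Column bests: θ=350, φ=390, ψ=350, ω=380.
I regrets: 0, 0, 0, 370 → max 370
II regrets: 340, 320, 290, 70 → max 340
III regrets: 160, 160, 100, 260 → max 260
IV regrets: 180, 370, 20, 0 → max 370
V regrets: 0, 220, 60, 70 → max 220
VI regrets: 310, 110, 140, 150 → max 310
VII regrets: 50, 30, 150, 140 → max 150
Smallest max regret = 150 → VII.

VII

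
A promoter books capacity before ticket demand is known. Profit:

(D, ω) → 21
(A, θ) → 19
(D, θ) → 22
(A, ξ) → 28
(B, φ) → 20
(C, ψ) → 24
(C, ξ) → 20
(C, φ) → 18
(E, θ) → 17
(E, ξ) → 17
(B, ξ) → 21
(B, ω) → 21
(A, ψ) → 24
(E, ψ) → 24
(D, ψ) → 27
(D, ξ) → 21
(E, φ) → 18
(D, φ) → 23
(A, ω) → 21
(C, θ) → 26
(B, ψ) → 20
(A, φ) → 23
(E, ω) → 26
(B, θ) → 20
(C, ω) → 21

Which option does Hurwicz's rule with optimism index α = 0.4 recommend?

D

A: 0.4·28 + 0.6·19 = 22.6
B: 0.4·21 + 0.6·20 = 20.4
C: 0.4·26 + 0.6·18 = 21.2
D: 0.4·27 + 0.6·21 = 23.4
E: 0.4·26 + 0.6·17 = 20.6
Highest Hurwicz score = 23.4 → D.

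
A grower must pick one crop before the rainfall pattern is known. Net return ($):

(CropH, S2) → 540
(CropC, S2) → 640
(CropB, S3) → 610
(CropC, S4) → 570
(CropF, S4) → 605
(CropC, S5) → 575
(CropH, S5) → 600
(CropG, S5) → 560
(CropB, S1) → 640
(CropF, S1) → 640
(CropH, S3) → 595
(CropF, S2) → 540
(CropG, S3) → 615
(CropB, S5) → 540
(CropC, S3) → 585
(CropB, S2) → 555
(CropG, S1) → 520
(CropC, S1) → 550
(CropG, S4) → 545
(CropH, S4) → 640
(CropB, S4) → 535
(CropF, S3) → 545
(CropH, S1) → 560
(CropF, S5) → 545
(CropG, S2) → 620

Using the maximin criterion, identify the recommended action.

Row minima: CropH=540, CropC=550, CropG=520, CropB=535, CropF=540
Best worst-case = 550 → CropC.

CropC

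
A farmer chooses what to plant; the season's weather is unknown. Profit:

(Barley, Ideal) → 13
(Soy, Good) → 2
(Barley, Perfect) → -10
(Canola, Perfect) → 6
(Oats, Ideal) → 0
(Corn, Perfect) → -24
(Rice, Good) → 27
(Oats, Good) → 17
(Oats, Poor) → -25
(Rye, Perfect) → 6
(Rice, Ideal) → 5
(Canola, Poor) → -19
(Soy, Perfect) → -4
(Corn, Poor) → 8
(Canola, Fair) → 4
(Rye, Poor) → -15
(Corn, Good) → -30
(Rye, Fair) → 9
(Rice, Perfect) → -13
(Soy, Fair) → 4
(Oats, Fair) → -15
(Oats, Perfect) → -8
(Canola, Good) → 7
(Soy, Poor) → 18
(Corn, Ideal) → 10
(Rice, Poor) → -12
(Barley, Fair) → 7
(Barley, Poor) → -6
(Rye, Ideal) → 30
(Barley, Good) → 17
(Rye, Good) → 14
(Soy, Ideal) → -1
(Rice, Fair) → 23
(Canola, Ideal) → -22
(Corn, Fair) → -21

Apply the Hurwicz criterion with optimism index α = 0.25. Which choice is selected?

Rice: 0.25·27 + 0.75·(-13) = -3
Rye: 0.25·30 + 0.75·(-15) = -3.75
Canola: 0.25·7 + 0.75·(-22) = -14.75
Soy: 0.25·18 + 0.75·(-4) = 1.5
Barley: 0.25·17 + 0.75·(-10) = -3.25
Corn: 0.25·10 + 0.75·(-30) = -20
Oats: 0.25·17 + 0.75·(-25) = -14.5
Highest Hurwicz score = 1.5 → Soy.

Soy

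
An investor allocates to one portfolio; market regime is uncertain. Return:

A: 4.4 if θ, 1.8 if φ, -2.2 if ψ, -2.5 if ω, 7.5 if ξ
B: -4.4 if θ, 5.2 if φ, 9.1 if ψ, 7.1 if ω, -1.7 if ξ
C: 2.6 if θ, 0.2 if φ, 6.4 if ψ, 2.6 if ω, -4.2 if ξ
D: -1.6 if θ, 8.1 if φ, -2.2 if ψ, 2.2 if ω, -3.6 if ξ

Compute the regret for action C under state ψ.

2.7

Best payoff under ψ is 9.1.
Regret = 9.1 − 6.4 = 2.7.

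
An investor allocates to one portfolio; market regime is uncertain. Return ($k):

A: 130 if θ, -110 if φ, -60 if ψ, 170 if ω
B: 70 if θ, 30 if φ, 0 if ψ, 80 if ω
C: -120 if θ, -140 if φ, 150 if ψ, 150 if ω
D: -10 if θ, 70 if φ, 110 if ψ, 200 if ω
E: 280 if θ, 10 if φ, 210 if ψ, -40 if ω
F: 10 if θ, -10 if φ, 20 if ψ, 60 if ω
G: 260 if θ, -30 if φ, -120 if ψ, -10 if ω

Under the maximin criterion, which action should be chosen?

B

Row minima: A=-110, B=0, C=-140, D=-10, E=-40, F=-10, G=-120
Best worst-case = 0 → B.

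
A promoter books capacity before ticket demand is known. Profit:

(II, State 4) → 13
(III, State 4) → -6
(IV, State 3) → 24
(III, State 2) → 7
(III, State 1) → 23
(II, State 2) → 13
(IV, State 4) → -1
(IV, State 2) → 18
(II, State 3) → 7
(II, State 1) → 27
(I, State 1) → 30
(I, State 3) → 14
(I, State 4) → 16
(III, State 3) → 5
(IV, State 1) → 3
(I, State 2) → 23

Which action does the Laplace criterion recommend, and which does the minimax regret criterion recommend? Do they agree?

Row averages: I=20.75, II=15, III=7.25, IV=11
Highest average = 20.75 → I.
Column bests: State 1=30, State 2=23, State 3=24, State 4=16.
I regrets: 0, 0, 10, 0 → max 10
II regrets: 3, 10, 17, 3 → max 17
III regrets: 7, 16, 19, 22 → max 22
IV regrets: 27, 5, 0, 17 → max 27
Smallest max regret = 10 → I.

laplace → I; minimax regret → I (agree)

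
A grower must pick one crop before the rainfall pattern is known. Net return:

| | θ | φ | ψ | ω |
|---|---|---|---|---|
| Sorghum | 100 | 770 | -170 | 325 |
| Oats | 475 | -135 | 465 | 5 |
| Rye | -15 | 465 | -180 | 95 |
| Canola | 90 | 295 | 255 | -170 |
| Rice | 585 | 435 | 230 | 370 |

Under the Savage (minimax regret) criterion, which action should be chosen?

Column bests: θ=585, φ=770, ψ=465, ω=370.
Sorghum regrets: 485, 0, 635, 45 → max 635
Oats regrets: 110, 905, 0, 365 → max 905
Rye regrets: 600, 305, 645, 275 → max 645
Canola regrets: 495, 475, 210, 540 → max 540
Rice regrets: 0, 335, 235, 0 → max 335
Smallest max regret = 335 → Rice.

Rice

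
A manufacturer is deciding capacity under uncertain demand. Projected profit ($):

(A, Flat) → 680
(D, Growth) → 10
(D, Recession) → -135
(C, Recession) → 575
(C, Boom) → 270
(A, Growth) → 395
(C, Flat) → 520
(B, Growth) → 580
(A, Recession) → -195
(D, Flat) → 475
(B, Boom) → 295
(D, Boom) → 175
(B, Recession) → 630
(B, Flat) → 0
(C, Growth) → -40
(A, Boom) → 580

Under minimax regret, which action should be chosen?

Column bests: Recession=630, Flat=680, Growth=580, Boom=580.
A regrets: 825, 0, 185, 0 → max 825
B regrets: 0, 680, 0, 285 → max 680
C regrets: 55, 160, 620, 310 → max 620
D regrets: 765, 205, 570, 405 → max 765
Smallest max regret = 620 → C.

C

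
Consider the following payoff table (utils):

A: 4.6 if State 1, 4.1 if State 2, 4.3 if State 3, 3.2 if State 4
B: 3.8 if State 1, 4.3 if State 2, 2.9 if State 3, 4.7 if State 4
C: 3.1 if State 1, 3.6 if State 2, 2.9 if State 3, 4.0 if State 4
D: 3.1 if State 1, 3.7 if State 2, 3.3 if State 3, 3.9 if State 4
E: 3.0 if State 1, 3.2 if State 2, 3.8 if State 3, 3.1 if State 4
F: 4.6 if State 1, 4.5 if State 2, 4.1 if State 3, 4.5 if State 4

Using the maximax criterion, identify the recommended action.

Row maxima: A=4.6, B=4.7, C=4.0, D=3.9, E=3.8, F=4.6
Best best-case = 4.7 → B.

B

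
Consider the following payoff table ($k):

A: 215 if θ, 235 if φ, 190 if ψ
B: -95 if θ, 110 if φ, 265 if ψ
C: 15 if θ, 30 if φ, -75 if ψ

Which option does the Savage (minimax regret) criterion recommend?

A

Column bests: θ=215, φ=235, ψ=265.
A regrets: 0, 0, 75 → max 75
B regrets: 310, 125, 0 → max 310
C regrets: 200, 205, 340 → max 340
Smallest max regret = 75 → A.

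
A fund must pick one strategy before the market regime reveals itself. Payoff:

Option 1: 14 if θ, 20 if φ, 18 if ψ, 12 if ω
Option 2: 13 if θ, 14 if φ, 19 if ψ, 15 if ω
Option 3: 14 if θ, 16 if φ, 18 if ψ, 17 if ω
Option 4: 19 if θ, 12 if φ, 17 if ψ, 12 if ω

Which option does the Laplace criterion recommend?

Row averages: Option 1=16, Option 2=15.25, Option 3=16.25, Option 4=15
Highest average = 16.25 → Option 3.

Option 3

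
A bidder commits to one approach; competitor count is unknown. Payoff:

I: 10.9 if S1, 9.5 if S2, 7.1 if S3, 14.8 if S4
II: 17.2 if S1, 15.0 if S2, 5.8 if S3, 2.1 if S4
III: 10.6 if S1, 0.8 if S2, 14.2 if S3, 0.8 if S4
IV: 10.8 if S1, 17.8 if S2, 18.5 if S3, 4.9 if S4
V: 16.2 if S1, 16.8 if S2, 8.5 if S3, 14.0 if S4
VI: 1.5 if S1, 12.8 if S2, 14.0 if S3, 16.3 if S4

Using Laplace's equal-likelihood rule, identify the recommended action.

V

Row averages: I=10.575, II=10.025, III=6.6, IV=13, V=13.875, VI=11.15
Highest average = 13.875 → V.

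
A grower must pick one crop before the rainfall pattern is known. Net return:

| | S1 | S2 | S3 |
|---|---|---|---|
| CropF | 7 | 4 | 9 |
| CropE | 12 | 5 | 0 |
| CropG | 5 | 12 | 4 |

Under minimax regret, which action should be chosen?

Column bests: S1=12, S2=12, S3=9.
CropF regrets: 5, 8, 0 → max 8
CropE regrets: 0, 7, 9 → max 9
CropG regrets: 7, 0, 5 → max 7
Smallest max regret = 7 → CropG.

CropG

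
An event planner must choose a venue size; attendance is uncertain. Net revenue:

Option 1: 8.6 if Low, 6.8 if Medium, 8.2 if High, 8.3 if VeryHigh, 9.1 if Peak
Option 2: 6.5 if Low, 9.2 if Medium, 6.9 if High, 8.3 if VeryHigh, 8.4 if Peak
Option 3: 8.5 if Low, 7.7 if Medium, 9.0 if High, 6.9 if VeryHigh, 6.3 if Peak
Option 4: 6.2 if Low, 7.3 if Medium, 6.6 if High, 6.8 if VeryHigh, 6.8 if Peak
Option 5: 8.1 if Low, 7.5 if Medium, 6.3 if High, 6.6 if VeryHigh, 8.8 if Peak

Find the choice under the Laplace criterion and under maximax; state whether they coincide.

Row averages: Option 1=8.2, Option 2=7.86, Option 3=7.68, Option 4=6.74, Option 5=7.46
Highest average = 8.2 → Option 1.
Row maxima: Option 1=9.1, Option 2=9.2, Option 3=9.0, Option 4=7.3, Option 5=8.8
Best best-case = 9.2 → Option 2.

laplace → Option 1; maximax → Option 2 (disagree)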